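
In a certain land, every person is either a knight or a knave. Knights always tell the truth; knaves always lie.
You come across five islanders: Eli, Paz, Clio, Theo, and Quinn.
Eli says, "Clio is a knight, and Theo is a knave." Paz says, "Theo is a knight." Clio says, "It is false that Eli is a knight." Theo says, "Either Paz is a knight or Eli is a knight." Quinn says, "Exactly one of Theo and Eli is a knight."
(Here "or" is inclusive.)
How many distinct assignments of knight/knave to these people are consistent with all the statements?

Consistent assignments:
  Eli=knave, Paz=knight, Clio=knight, Theo=knight, Quinn=knight

1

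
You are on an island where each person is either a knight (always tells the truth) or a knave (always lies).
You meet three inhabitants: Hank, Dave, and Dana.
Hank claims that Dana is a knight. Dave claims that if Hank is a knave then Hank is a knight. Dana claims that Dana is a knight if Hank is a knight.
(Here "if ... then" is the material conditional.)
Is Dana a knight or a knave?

Consistent assignments: {Hank=knight, Dave=knight, Dana=knight}
In every consistent assignment, Dana is a knight.

Dana is a knight.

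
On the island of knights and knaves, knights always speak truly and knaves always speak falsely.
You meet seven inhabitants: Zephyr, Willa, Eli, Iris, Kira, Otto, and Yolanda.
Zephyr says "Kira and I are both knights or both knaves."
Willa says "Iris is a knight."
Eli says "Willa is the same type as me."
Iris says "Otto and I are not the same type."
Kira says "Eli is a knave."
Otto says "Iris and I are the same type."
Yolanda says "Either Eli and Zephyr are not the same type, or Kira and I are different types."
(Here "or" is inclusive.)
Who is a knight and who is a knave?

Since Zephyr is a knight, "Kira and I are both knights or both knaves" needs to be true, which holds.
Willa is a knight; "Iris is a knight" is true, as required.
Eli is a knave; "Willa is the same type as me" is false, as required.
Iris is a knight, and the claim "Otto and I are not the same type" is indeed true.
As a knight, Kira's statement "Eli is a knave" should be true; it is.
Otto is a knave, and the claim "Iris and I are the same type" is indeed false.
Yolanda is a knight, and the claim "either Eli and Zephyr are not the same type, or Kira and I are different types" is indeed true.

Zephyr is a knight, Willa is a knight, Eli is a knave, Iris is a knight, Kira is a knight, Otto is a knave, and Yolanda is a knight.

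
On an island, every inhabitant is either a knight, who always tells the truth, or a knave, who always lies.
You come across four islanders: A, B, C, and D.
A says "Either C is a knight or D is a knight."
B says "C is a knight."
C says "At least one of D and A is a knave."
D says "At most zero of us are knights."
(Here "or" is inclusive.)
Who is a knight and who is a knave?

A is a knight; "either C is a knight or D is a knight" is true, as required.
B is a knight, so "C is a knight" must be true — and it is.
C is a knight, so "at least one of D and A is a knave" must be true — and it is.
D is a knave; "at most zero of us are knights" is False, as required.

Knights: A, B, and C. Knaves: D.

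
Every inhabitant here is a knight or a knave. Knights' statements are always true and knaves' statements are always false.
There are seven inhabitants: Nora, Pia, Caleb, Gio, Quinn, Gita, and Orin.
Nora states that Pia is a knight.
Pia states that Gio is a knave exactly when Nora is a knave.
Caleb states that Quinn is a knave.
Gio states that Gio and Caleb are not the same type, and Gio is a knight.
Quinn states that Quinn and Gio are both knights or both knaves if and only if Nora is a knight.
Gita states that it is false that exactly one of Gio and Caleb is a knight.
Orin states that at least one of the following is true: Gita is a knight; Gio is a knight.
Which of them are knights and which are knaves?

As a knight, Nora's statement "Pia is a knight" should be True; it is.
Pia is a knight, and the claim "Gio is a knave exactly when Nora is a knave" is indeed True.
Caleb (knave): "Quinn is a knave" — False. ✓
Gio is a knight, and the claim "Gio and Caleb are not the same type, and Gio is a knight" is indeed True.
Quinn is a knight, and the claim "Quinn and Gio are both knights or both knaves if and only if Nora is a knight" is indeed True.
As a knave, Gita's statement "it is false that exactly one of Gio and Caleb is a knight" should be False; it is.
Orin is a knight; "at least one of the following is true: Gita is a knight; Gio is a knight" is True, as required.

Nora is a knight, Pia is a knight, Caleb is a knave, Gio is a knight, Quinn is a knight, Gita is a knave, and Orin is a knight.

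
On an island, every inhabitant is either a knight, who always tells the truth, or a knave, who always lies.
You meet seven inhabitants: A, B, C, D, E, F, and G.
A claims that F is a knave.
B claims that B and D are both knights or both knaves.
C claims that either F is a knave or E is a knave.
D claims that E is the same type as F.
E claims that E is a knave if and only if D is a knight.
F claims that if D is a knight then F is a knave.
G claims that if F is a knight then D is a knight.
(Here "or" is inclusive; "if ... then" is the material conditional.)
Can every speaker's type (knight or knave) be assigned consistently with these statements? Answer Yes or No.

Checking all 128 assignments, each has at least one speaker whose statement's truth value contradicts their type.

No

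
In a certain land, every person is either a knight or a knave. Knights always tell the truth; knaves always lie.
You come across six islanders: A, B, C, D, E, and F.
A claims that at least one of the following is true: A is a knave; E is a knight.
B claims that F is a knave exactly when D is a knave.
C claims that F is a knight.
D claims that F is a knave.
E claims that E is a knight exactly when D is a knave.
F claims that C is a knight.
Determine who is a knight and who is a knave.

A is a knight, B is a knave, C is a knight, D is a knave, E is a knight, and F is a knight.

As a knight, A's statement "at least one of the following is true: A is a knave; E is a knight" should be True; it is.
B is a knave; "F is a knave exactly when D is a knave" is False, as required.
As a knight, C's statement "F is a knight" should be True; it is.
D is a knave, and the claim "F is a knave" is indeed False.
E (knight): "E is a knight exactly when D is a knave" — True. ✓
Since F is a knight, "C is a knight" needs to be True, which holds.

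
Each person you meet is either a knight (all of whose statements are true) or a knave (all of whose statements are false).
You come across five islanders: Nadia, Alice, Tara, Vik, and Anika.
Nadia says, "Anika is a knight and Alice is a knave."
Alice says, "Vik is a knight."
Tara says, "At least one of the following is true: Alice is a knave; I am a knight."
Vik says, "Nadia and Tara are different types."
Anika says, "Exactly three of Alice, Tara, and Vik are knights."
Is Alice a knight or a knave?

Alice is a knight.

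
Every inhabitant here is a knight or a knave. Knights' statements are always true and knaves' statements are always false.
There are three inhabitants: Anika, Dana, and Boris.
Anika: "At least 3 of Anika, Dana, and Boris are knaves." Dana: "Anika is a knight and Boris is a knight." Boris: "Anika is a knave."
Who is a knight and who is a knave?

Anika is a knave, and the claim "at least 3 of Anika, Dana, and Boris are knaves" is indeed False.
Dana is a knave, so "Anika is a knight and Boris is a knight" must be False — and it is.
Since Boris is a knight, "Anika is a knave" needs to be true, which holds.

Anika is a knave, Dana is a knave, and Boris is a knight.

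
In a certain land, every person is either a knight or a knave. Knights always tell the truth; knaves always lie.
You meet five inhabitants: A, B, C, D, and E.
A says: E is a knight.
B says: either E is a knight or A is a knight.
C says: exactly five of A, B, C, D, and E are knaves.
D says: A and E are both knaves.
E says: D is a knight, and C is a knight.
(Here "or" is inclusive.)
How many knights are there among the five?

1

The unique consistent assignment is A=knave, B=knave, C=knave, D=knight, E=knave.
That has 1 knight.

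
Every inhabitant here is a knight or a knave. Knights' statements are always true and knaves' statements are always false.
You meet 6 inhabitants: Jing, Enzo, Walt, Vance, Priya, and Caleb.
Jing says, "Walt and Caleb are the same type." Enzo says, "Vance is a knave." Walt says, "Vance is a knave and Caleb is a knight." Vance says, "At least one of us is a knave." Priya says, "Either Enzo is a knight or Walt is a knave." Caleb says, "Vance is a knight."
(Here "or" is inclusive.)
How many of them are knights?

3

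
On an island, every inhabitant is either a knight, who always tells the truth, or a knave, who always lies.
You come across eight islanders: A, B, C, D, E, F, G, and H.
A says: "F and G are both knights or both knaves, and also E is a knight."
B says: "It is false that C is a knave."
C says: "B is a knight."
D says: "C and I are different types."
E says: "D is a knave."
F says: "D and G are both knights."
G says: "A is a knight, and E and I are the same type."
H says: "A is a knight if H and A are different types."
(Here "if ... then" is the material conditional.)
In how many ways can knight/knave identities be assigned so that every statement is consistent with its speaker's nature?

1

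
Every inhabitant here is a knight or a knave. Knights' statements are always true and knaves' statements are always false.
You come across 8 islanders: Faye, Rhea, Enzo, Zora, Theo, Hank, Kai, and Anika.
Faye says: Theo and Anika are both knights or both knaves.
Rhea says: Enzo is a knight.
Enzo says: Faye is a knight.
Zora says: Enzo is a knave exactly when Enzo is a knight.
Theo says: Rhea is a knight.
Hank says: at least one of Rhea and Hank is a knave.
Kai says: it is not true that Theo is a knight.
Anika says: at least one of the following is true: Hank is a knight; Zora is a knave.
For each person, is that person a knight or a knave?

Faye is a knave, Rhea is a knave, Enzo is a knave, Zora is a knave, Theo is a knave, Hank is a knight, Kai is a knight, and Anika is a knight.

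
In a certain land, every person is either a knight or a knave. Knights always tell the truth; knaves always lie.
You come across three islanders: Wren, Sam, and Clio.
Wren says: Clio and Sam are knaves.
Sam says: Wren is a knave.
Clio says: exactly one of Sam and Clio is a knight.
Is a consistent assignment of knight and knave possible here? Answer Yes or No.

Yes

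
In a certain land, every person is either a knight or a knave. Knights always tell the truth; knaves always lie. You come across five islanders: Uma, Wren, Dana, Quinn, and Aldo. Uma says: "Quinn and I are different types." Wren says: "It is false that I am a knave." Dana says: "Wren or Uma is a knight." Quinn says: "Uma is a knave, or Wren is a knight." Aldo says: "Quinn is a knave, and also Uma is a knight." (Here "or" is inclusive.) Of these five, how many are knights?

3

The unique consistent assignment is Uma=knight, Wren=knave, Dana=knight, Quinn=knave, Aldo=knight.
That has 3 knights.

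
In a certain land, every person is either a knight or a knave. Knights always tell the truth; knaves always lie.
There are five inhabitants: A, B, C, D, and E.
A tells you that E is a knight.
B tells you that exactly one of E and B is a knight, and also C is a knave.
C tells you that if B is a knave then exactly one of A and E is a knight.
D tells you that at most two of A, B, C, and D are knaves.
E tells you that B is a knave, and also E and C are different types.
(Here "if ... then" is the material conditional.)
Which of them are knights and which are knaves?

A is a knave, B is a knave, C is a knave, D is a knave, and E is a knave.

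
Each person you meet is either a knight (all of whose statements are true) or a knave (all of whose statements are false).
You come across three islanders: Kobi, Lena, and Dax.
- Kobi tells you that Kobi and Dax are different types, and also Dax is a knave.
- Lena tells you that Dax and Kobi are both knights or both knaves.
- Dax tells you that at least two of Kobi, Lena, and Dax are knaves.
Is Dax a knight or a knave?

Dax is a knight.

Consistent assignments: {Kobi=knave, Lena=knave, Dax=knight}
In every consistent assignment, Dax is a knight.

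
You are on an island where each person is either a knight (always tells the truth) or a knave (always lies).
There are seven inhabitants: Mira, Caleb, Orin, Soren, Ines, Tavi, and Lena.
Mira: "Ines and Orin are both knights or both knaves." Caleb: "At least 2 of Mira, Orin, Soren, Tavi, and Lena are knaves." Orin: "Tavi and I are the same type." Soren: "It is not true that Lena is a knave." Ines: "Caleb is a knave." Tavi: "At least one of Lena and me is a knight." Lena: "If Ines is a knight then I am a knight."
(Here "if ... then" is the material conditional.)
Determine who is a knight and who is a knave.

Since Mira is a knight, "Ines and Orin are both knights or both knaves" needs to be true, which holds.
Since Caleb is a knave, "at least 2 of Mira, Orin, Soren, Tavi, and Lena are knaves" needs to be false, which holds.
Orin (knight): "Tavi and I are the same type" — true. ✓
Soren is a knight; "it is not true that Lena is a knave" is true, as required.
Ines is a knight; "Caleb is a knave" is true, as required.
Since Tavi is a knight, "at least one of Lena and me is a knight" needs to be true, which holds.
Since Lena is a knight, "if Ines is a knight then I am a knight" needs to be true, which holds.

Mira is a knight, Caleb is a knave, Orin is a knight, Soren is a knight, Ines is a knight, Tavi is a knight, and Lena is a knight.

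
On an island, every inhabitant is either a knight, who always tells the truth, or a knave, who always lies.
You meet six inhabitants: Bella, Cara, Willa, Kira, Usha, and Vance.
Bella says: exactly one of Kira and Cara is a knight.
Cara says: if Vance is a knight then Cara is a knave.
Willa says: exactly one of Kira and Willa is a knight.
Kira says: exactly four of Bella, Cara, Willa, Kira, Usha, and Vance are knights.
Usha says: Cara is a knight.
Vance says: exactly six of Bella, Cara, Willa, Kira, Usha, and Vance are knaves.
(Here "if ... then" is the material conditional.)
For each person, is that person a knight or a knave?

Bella is a knight; "exactly one of Kira and Cara is a knight" is True, as required.
Since Cara is a knight, "if Vance is a knight then Cara is a knave" needs to be True, which holds.
Willa is a knave; "exactly one of Kira and Willa is a knight" is False, as required.
Since Kira is a knave, "exactly four of Bella, Cara, Willa, Kira, Usha, and Vance are knights" needs to be False, which holds.
Usha is a knight, so "Cara is a knight" must be True — and it is.
Vance is a knave, so "exactly six of Bella, Cara, Willa, Kira, Usha, and Vance are knaves" must be False — and it is.

Bella is a knight, Cara is a knight, Willa is a knave, Kira is a knave, Usha is a knight, and Vance is a knave.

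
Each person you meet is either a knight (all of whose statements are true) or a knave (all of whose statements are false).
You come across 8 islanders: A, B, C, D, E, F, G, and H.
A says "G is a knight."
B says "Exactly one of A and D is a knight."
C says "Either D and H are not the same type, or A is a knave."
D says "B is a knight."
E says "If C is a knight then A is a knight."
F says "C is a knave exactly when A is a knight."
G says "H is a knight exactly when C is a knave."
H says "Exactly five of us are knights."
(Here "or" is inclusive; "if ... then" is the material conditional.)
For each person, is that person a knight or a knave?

A is a knave, B is a knight, C is a knight, D is a knight, E is a knave, F is a knight, G is a knave, and H is a knight.

As a knave, A's statement "G is a knight" should be False; it is.
As a knight, B's statement "exactly one of A and D is a knight" should be true; it is.
Since C is a knight, "either D and H are not the same type, or A is a knave" needs to be true, which holds.
D is a knight, and the claim "B is a knight" is indeed true.
E is a knave, and the claim "if C is a knight then A is a knight" is indeed False.
F is a knight, and the claim "C is a knave exactly when A is a knight" is indeed true.
G is a knave; "H is a knight exactly when C is a knave" is False, as required.
H (knight): "exactly five of us are knights" — true. ✓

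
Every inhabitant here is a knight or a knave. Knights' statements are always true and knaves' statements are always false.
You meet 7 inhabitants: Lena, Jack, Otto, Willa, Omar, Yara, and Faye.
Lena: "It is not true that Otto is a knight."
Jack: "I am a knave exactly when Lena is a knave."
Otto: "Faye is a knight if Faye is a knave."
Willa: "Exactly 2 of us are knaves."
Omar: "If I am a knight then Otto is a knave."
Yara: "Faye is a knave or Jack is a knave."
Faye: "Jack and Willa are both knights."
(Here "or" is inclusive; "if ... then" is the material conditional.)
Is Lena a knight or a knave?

Lena is a knight.

Consistent assignments: {Lena=knight, Jack=knight, Otto=knave, Willa=knave, Omar=knight, Yara=knight, Faye=knave}; {Lena=knight, Jack=knave, Otto=knave, Willa=knave, Omar=knight, Yara=knight, Faye=knave}
In every consistent assignment, Lena is a knight.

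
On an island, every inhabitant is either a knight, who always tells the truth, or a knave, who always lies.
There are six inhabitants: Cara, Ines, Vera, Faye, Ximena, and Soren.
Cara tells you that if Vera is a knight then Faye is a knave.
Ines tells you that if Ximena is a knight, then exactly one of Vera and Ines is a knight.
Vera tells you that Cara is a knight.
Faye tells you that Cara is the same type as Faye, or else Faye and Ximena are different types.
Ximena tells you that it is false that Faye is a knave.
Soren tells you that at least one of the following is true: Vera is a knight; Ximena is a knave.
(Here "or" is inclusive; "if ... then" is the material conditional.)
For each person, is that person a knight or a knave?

Cara is a knight, so "if Vera is a knight then Faye is a knave" must be True — and it is.
Ines is a knight, and the claim "if Ximena is a knight, then exactly one of Vera and Ines is a knight" is indeed True.
Vera (knight): "Cara is a knight" — True. ✓
Faye is a knave; "Cara is the same type as Faye, or else Faye and Ximena are different types" is false, as required.
Ximena (knave): "it is false that Faye is a knave" — false. ✓
Soren (knight): "at least one of the following is true: Vera is a knight; Ximena is a knave" — True. ✓

Cara is a knight, Ines is a knight, Vera is a knight, Faye is a knave, Ximena is a knave, and Soren is a knight.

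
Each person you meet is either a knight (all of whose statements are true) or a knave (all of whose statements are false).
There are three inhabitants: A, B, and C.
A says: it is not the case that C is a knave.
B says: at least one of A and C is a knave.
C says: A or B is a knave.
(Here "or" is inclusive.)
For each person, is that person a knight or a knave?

Knights: A and C. Knaves: B.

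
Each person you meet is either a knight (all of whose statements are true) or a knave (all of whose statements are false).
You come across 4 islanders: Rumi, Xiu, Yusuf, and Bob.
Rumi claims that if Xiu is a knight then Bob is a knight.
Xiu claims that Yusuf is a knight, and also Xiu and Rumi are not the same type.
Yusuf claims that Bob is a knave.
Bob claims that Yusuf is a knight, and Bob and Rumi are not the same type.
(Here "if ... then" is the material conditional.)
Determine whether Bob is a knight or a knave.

Consistent assignments: {Rumi=knave, Xiu=knight, Yusuf=knight, Bob=knave}
In every consistent assignment, Bob is a knave.

Bob is a knave.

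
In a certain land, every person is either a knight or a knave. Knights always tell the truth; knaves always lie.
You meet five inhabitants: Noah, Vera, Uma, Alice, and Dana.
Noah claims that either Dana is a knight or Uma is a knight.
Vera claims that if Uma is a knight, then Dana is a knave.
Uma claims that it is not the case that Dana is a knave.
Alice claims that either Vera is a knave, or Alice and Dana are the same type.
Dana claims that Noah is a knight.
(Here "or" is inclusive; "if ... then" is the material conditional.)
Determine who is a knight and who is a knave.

Noah is a knight, so "either Dana is a knight or Uma is a knight" must be true — and it is.
Vera is a knave, and the claim "if Uma is a knight, then Dana is a knave" is indeed false.
Uma is a knight, so "it is not the case that Dana is a knave" must be true — and it is.
As a knight, Alice's statement "either Vera is a knave, or Alice and Dana are the same type" should be true; it is.
Dana (knight): "Noah is a knight" — true. ✓

Noah is a knight, Vera is a knave, Uma is a knight, Alice is a knight, and Dana is a knight.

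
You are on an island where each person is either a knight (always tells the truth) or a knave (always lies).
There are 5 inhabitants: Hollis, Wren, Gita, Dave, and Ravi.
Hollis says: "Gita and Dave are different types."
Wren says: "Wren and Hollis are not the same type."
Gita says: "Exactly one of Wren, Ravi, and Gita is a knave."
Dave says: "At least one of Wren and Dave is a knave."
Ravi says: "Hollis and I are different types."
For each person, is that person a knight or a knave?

Hollis is a knave, Wren is a knave, Gita is a knight, Dave is a knight, and Ravi is a knight.

Hollis is a knave; "Gita and Dave are different types" is False, as required.
Wren is a knave; "Wren and Hollis are not the same type" is False, as required.
As a knight, Gita's statement "exactly one of Wren, Ravi, and Gita is a knave" should be True; it is.
Dave (knight): "at least one of Wren and Dave is a knave" — True. ✓
Ravi is a knight; "Hollis and I are different types" is True, as required.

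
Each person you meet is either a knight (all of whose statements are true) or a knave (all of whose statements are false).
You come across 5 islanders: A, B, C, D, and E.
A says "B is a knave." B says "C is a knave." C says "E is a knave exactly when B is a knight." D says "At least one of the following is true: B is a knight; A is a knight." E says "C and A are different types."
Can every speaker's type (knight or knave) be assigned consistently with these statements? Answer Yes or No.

No

Checking all 32 assignments, each has at least one speaker whose statement's truth value contradicts their type.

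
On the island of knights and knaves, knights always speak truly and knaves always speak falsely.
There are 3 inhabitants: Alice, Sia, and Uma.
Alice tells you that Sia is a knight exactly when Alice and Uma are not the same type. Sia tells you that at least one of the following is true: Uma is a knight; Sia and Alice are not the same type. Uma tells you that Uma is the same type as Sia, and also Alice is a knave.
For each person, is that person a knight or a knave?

Alice is a knave, and the claim "Sia is a knight exactly when Alice and Uma are not the same type" is indeed False.
Sia is a knight, so "at least one of the following is true: Uma is a knight; Sia and Alice are not the same type" must be True — and it is.
As a knave, Uma's statement "Uma is the same type as Sia, and also Alice is a knave" should be False; it is.

Alice is a knave, Sia is a knight, and Uma is a knave.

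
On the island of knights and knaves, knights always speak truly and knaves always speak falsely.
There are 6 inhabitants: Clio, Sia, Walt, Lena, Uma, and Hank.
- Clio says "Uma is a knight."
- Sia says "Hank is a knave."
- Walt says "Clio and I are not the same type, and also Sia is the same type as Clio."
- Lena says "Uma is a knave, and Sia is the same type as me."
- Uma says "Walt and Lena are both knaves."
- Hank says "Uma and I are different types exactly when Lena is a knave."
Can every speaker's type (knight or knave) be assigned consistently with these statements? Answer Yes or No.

No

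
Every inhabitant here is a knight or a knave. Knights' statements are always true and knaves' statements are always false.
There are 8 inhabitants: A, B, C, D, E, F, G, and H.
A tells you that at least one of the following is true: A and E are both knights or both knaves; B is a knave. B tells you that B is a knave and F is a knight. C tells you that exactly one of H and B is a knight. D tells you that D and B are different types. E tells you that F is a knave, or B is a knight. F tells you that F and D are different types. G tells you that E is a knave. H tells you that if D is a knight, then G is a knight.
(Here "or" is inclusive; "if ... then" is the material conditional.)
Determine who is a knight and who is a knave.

Since A is a knight, "at least one of the following is true: A and E are both knights or both knaves; B is a knave" needs to be true, which holds.
B (knave): "B is a knave and F is a knight" — False. ✓
C (knight): "exactly one of H and B is a knight" — true. ✓
D is a knave; "D and B are different types" is False, as required.
E is a knight; "F is a knave, or B is a knight" is true, as required.
F is a knave, and the claim "F and D are different types" is indeed False.
Since G is a knave, "E is a knave" needs to be False, which holds.
H is a knight, so "if D is a knight, then G is a knight" must be true — and it is.

Knights: A, C, E, and H. Knaves: B, D, F, and G.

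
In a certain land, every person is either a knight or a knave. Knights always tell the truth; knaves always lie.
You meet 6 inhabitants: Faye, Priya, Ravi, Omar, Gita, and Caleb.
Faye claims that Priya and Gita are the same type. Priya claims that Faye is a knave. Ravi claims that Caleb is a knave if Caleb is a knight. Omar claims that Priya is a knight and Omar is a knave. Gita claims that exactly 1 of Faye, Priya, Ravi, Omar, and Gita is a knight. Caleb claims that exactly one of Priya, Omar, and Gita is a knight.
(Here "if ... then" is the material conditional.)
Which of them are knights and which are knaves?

Faye is a knight, and the claim "Priya and Gita are the same type" is indeed true.
Priya is a knave; "Faye is a knave" is False, as required.
Ravi (knight): "Caleb is a knave if Caleb is a knight" — true. ✓
Omar is a knave, and the claim "Priya is a knight and Omar is a knave" is indeed False.
Since Gita is a knave, "exactly 1 of Faye, Priya, Ravi, Omar, and Gita is a knight" needs to be False, which holds.
Caleb (knave): "exactly one of Priya, Omar, and Gita is a knight" — False. ✓

Knights: Faye and Ravi. Knaves: Priya, Omar, Gita, and Caleb.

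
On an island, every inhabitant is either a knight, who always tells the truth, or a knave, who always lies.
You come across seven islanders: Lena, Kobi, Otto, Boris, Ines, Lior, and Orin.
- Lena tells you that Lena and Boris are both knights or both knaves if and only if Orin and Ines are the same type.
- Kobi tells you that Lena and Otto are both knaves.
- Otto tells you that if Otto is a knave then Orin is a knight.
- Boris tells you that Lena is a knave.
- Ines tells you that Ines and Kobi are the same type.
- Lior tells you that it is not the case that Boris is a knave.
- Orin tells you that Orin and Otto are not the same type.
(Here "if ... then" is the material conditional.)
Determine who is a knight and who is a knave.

As a knave, Lena's statement "Lena and Boris are both knights or both knaves if and only if Orin and Ines are the same type" should be False; it is.
Kobi is a knight, and the claim "Lena and Otto are both knaves" is indeed true.
Otto is a knave, and the claim "if Otto is a knave then Orin is a knight" is indeed False.
As a knight, Boris's statement "Lena is a knave" should be true; it is.
As a knave, Ines's statement "Ines and Kobi are the same type" should be False; it is.
Lior (knight): "it is not the case that Boris is a knave" — true. ✓
Orin is a knave, so "Orin and Otto are not the same type" must be False — and it is.

Lena is a knave, Kobi is a knight, Otto is a knave, Boris is a knight, Ines is a knave, Lior is a knight, and Orin is a knave.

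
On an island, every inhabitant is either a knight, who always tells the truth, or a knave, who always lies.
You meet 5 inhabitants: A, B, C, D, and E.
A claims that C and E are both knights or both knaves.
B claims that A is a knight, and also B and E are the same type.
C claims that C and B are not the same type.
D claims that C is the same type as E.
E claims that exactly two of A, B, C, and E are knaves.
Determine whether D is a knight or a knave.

D is a knave.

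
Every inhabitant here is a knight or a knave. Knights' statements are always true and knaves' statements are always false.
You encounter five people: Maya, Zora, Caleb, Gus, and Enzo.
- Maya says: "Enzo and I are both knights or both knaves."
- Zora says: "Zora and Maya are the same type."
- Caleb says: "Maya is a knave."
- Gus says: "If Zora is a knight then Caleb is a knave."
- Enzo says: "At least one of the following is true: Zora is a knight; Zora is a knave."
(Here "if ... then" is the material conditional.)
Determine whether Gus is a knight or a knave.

Gus is a knight.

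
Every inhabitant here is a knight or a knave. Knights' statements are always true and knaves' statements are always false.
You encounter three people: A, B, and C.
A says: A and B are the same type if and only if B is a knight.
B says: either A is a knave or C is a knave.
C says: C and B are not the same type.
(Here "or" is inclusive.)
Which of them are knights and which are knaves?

Suppose A is a knave. Then A's statement "A and B are the same type if and only if B is a knight" would have to be false. Checking the 4 ways to assign the others, none is consistent with every speaker.
(For instance, with B=knave, C=knight, B's claim "either A is a knave or C is a knave" comes out true where it would need to be false.)
So A must be a knight, making "A and B are the same type if and only if B is a knight" true. Taking A=knight, B=knave, C=knight, each remaining statement checks out:
  B (knave): "either A is a knave or C is a knave" — false. ✓
  C (knight): "C and B are not the same type" — true. ✓
This is the unique consistent assignment.

Knights: A and C. Knaves: B.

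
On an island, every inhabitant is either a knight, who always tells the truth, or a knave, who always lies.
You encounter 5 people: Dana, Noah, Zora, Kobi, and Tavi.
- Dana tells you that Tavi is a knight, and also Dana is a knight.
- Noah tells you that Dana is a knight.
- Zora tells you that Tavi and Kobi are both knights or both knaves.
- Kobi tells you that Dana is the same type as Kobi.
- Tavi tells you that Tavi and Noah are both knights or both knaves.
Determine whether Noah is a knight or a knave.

Noah is a knight.

Consistent assignments: {Dana=knight, Noah=knight, Zora=knight, Kobi=knight, Tavi=knight}; {Dana=knight, Noah=knight, Zora=knave, Kobi=knave, Tavi=knight}
In every consistent assignment, Noah is a knight.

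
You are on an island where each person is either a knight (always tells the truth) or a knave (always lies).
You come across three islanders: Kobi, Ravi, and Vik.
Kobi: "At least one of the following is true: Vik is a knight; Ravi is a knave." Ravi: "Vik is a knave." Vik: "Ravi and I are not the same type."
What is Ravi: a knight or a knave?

Ravi is a knave.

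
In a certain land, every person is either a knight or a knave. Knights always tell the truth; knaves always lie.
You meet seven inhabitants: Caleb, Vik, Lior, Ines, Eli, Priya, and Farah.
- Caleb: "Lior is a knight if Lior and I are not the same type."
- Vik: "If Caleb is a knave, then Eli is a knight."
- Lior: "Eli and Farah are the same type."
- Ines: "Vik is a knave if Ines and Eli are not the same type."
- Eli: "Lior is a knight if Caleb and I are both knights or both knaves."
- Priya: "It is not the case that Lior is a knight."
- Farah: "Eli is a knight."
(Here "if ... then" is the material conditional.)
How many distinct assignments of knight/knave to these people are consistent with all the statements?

2

Consistent assignments:
  Caleb=knight, Vik=knight, Lior=knight, Ines=knight, Eli=knight, Priya=knave, Farah=knight
  Caleb=knight, Vik=knight, Lior=knight, Ines=knave, Eli=knight, Priya=knave, Farah=knight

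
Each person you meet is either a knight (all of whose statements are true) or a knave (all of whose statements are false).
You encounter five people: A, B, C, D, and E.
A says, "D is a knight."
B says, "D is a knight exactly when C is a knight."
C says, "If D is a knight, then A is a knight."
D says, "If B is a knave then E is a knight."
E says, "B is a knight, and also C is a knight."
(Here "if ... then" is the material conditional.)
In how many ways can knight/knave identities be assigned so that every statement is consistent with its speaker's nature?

2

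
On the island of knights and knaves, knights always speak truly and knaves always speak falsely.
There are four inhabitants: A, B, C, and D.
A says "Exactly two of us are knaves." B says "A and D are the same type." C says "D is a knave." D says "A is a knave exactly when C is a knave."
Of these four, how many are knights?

1

The unique consistent assignment is A=knave, B=knave, C=knave, D=knight.
That has 1 knight.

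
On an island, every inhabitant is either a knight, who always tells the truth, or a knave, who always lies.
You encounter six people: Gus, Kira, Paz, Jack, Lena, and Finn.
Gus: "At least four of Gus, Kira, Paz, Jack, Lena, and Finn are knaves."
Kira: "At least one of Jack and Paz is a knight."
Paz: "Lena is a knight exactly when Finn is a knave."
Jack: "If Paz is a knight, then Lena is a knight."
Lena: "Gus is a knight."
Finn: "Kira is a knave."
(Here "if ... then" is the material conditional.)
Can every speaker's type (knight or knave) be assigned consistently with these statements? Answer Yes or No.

No

Checking all 64 assignments, each has at least one speaker whose statement's truth value contradicts their type.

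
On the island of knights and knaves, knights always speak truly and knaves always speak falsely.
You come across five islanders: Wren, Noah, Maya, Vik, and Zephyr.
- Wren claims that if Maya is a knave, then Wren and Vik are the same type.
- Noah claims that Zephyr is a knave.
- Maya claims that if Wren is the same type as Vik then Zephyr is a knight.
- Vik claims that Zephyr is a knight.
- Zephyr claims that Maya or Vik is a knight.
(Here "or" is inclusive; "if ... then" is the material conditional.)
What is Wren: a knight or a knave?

Wren is a knight.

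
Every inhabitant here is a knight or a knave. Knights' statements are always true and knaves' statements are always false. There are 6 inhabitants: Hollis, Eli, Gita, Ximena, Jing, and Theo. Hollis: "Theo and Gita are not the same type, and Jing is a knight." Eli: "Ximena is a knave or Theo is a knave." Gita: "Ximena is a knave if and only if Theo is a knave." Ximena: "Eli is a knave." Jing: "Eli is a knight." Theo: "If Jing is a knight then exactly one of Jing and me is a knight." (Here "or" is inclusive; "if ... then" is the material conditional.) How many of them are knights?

3

The unique consistent assignment is Hollis=knave, Eli=knave, Gita=knight, Ximena=knight, Jing=knave, Theo=knight.
That has 3 knights.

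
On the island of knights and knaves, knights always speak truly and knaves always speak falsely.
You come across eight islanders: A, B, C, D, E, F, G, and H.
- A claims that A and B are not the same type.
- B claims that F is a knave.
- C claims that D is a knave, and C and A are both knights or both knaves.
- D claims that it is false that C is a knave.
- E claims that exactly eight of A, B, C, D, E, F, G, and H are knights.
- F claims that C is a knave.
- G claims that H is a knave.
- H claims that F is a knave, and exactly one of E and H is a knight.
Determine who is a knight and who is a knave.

A is a knight, B is a knave, C is a knave, D is a knave, E is a knave, F is a knight, G is a knight, and H is a knave.

As a knight, A's statement "A and B are not the same type" should be True; it is.
B is a knave, so "F is a knave" must be false — and it is.
Since C is a knave, "D is a knave, and C and A are both knights or both knaves" needs to be false, which holds.
D (knave): "it is false that C is a knave" — false. ✓
E is a knave, so "exactly eight of A, B, C, D, E, F, G, and H are knights" must be false — and it is.
F (knight): "C is a knave" — True. ✓
G is a knight, so "H is a knave" must be True — and it is.
H is a knave, so "F is a knave, and exactly one of E and H is a knight" must be false — and it is.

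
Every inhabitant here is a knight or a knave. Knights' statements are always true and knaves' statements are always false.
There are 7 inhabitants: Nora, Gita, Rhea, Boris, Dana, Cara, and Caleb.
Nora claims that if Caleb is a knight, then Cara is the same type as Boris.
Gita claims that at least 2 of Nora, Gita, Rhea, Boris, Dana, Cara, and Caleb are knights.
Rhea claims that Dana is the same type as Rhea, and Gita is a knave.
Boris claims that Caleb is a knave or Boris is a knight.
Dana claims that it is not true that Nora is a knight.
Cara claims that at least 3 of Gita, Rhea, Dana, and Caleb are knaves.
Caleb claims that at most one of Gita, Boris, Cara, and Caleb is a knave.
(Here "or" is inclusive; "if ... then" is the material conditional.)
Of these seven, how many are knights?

4

The unique consistent assignment is Nora=knave, Gita=knight, Rhea=knave, Boris=knight, Dana=knight, Cara=knave, Caleb=knight.
That has 4 knights.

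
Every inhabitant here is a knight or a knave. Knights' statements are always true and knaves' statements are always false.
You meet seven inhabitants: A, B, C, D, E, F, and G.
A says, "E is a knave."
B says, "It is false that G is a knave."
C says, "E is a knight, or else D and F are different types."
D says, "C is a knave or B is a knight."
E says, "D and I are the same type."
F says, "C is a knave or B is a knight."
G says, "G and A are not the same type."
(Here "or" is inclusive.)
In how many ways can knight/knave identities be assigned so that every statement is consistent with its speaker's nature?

1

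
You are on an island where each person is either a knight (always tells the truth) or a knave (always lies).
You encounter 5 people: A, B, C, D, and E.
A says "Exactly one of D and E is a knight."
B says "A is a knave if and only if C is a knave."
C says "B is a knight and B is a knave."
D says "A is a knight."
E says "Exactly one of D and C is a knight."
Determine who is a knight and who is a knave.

Knights: B. Knaves: A, C, D, and E.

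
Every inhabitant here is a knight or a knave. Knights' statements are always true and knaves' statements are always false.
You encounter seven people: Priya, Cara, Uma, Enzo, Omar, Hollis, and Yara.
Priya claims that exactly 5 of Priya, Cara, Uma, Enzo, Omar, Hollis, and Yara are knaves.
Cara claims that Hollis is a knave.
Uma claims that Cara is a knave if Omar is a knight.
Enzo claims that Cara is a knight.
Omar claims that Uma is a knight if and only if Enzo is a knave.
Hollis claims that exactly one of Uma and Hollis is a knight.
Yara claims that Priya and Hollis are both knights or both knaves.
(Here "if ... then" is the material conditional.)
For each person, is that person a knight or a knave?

Priya is a knave, so "exactly 5 of Priya, Cara, Uma, Enzo, Omar, Hollis, and Yara are knaves" must be False — and it is.
Cara is a knight; "Hollis is a knave" is True, as required.
Uma is a knave, so "Cara is a knave if Omar is a knight" must be False — and it is.
Enzo is a knight, so "Cara is a knight" must be True — and it is.
Omar is a knight; "Uma is a knight if and only if Enzo is a knave" is True, as required.
Hollis is a knave, so "exactly one of Uma and Hollis is a knight" must be False — and it is.
Yara is a knight, and the claim "Priya and Hollis are both knights or both knaves" is indeed True.

Knights: Cara, Enzo, Omar, and Yara. Knaves: Priya, Uma, and Hollis.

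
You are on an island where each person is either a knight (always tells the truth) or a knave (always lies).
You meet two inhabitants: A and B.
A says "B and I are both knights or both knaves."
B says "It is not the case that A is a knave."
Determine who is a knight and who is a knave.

A is a knight and B is a knight.

As a knight, A's statement "B and I are both knights or both knaves" should be True; it is.
B is a knight, and the claim "it is not the case that A is a knave" is indeed True.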